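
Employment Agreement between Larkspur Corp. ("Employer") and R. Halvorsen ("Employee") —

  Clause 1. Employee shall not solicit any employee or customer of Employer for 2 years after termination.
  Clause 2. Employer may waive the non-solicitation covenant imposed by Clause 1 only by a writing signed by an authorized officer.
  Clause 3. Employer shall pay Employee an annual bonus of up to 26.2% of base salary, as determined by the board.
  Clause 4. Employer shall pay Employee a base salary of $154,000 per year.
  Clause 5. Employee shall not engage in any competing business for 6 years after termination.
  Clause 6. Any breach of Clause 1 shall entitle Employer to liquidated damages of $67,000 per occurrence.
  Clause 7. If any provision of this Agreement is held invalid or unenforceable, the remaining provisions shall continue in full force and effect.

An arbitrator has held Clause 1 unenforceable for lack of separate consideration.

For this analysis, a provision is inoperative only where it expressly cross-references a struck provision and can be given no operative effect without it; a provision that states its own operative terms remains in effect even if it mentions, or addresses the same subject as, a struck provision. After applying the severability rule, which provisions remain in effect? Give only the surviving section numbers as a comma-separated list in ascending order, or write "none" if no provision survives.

Clause 1 is struck. The only function of Clause 2 is the waiver condition for Clause 1, so it cannot stand once Clause 1 is removed. Clause 6 has no operative effect of its own apart from Clause 1 and is therefore inoperative. Clause 7 is a severability clause and preserves every provision that can still be given independent effect. That leaves Clause 3, Clause 4, Clause 5, and Clause 7 in effect.

3, 4, 5, 7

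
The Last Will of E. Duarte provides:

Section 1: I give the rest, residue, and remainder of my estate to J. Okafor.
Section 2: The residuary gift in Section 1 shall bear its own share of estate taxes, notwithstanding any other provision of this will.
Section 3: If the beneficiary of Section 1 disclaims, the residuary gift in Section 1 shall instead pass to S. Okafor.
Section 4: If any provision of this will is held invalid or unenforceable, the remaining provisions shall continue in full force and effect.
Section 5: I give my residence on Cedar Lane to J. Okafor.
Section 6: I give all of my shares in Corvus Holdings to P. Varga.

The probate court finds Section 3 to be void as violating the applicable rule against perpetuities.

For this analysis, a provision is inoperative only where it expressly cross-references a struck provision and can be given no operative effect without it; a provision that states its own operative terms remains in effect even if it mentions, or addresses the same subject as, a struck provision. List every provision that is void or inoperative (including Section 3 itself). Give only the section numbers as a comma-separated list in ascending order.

3

Section 3 is struck. No other provision's operative terms depend on Section 3. Section 4 is a severability clause and preserves every provision that can still be given independent effect. The provisions still in force are Section 1, Section 2, Section 4, Section 5, and Section 6.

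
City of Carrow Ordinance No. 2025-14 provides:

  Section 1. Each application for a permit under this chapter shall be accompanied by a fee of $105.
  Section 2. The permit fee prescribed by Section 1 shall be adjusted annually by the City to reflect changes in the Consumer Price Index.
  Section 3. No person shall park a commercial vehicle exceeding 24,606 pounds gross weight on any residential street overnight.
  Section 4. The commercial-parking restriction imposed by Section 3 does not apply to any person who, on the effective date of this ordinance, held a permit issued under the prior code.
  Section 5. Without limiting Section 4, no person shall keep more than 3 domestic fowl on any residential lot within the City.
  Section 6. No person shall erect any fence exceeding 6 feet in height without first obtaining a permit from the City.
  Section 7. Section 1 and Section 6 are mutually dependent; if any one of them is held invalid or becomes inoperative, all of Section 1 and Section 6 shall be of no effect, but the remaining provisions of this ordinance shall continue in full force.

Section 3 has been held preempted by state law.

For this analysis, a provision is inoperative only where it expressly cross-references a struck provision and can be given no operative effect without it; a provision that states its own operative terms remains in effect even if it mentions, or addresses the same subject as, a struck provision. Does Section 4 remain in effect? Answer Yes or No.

Section 3 is struck. Section 4 has no operative effect of its own apart from Section 3 and is therefore inoperative. Although Section 5 refers to Section 4, its operative terms do not depend on Section 4, so it remains in effect. Section 7 ties Section 1 and Section 6 together, but none of those is affected here; the remaining provisions continue in force under Section 7. That leaves Section 1, Section 2, Section 5, Section 6, and Section 7 in effect. Section 4 is among the inoperative provisions, so the answer is no.

No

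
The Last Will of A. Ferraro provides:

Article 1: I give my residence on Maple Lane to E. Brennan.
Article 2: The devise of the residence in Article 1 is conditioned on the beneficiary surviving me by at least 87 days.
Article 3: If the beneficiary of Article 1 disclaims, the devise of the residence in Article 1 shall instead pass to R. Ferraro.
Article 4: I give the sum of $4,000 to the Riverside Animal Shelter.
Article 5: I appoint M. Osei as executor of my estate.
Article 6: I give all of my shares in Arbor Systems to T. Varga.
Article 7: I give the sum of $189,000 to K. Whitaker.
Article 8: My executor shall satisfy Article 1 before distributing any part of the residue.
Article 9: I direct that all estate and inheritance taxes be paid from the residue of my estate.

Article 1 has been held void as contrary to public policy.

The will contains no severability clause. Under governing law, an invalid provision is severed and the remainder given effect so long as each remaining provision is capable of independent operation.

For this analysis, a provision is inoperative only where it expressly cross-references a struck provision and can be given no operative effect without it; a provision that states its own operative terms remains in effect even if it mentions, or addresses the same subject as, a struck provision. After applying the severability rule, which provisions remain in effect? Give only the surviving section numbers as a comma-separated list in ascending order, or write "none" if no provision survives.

4, 5, 6, 7, 9

Article 1 is struck. Article 2 has no operative effect of its own apart from Article 1 and is therefore inoperative. Article 3 operates only by reference to Article 1, so it falls with Article 1. The only function of Article 8 is the priority direction for Article 1, so it cannot stand once Article 1 is removed. With no severability clause, the stated default rule severs what cannot stand and enforces each remaining provision that can operate on its own. The provisions still in force are Article 4, Article 5, Article 6, Article 7, and Article 9.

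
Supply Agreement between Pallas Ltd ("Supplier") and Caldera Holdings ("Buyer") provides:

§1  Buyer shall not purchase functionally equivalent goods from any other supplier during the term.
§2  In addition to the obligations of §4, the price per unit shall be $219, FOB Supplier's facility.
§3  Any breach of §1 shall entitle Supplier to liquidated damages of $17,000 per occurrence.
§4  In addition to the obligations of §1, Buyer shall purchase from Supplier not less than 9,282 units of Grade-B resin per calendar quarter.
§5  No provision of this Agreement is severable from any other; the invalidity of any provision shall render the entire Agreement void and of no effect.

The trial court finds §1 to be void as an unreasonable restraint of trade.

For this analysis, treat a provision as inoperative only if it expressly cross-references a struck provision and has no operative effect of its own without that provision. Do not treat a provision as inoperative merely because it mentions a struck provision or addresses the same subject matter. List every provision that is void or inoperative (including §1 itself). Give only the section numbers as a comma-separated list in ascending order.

§1 is struck. §3 operates only by reference to §1, so it falls with §1. §5 provides that the Agreement is not severable, so the invalidity of any one provision voids the entire Agreement. No provision of the Agreement survives.

1, 2, 3, 4, 5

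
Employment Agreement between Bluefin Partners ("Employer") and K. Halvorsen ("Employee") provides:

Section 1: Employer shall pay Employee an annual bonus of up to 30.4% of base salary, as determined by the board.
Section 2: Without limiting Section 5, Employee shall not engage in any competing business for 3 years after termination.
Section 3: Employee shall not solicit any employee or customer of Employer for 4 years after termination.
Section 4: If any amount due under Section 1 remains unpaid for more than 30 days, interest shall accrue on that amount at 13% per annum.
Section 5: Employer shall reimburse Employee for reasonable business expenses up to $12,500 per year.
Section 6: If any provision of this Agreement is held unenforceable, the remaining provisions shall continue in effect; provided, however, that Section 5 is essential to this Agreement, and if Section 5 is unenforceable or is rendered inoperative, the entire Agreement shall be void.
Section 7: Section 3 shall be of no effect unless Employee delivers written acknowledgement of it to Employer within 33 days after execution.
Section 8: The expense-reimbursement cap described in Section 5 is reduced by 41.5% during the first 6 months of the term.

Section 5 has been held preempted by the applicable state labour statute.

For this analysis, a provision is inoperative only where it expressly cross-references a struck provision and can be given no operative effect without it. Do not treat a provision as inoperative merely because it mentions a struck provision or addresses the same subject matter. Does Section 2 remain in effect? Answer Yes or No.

No

Section 5 is struck. Section 8 operates only by reference to Section 5, so it falls with Section 5. Section 6 makes Section 5 an essential term, and Section 5 is the provision held invalid; under Section 6, the entire Agreement is therefore void. No provision of the Agreement survives. Section 2 is among the inoperative provisions, so the answer is no.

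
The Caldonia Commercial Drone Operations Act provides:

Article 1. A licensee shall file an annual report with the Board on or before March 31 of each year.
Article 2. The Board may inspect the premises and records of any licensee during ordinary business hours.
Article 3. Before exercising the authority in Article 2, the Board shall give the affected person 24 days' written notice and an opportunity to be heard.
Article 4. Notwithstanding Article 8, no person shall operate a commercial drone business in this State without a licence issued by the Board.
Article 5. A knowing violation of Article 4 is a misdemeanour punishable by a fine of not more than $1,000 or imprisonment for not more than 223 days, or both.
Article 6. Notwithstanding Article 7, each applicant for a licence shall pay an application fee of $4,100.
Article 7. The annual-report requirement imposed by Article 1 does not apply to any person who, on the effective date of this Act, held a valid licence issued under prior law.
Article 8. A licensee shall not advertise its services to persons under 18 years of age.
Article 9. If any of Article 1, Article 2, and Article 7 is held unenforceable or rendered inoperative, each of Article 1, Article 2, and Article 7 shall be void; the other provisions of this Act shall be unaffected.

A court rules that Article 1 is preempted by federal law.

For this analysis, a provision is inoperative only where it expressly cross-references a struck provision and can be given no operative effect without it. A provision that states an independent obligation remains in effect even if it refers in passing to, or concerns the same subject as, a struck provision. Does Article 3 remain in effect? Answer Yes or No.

No

Article 1 is struck. Article 7 merely fixes the grandfather exemption from Article 1; with Article 1 gone it has nothing to operate on and falls away. Although Article 6 refers to Article 7, its operative terms do not depend on Article 7, so it remains in effect. Article 9 declares Article 1, Article 2, and Article 7 mutually dependent; since one of them has fallen, all of them are of no effect. That brings down Article 2 as well. Article 3 in turn depends solely on a provision now struck and likewise falls. The remainder continues in force under Article 9. The provisions still in force are Article 4, Article 5, Article 6, Article 8, and Article 9. Article 3 is among the inoperative provisions, so the answer is no.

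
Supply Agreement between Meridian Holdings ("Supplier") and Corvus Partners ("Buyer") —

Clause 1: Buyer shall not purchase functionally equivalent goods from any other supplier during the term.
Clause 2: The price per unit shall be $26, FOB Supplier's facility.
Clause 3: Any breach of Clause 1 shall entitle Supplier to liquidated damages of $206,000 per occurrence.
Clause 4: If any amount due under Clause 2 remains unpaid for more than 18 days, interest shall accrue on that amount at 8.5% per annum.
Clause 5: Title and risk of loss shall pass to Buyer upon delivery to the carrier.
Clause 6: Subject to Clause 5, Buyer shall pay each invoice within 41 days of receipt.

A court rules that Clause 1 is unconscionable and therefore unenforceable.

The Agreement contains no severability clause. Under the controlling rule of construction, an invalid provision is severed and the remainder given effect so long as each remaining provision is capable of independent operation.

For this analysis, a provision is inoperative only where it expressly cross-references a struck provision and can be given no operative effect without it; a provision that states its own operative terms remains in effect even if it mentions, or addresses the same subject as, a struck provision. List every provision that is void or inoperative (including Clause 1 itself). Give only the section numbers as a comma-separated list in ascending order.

Clause 1 is struck. Clause 3 operates only by reference to Clause 1, so it falls with Clause 1. Under the stated default rule, only provisions that cannot operate independently fall away; the rest are enforced. Clause 2, Clause 4, Clause 5, and Clause 6 remain in effect.

1, 3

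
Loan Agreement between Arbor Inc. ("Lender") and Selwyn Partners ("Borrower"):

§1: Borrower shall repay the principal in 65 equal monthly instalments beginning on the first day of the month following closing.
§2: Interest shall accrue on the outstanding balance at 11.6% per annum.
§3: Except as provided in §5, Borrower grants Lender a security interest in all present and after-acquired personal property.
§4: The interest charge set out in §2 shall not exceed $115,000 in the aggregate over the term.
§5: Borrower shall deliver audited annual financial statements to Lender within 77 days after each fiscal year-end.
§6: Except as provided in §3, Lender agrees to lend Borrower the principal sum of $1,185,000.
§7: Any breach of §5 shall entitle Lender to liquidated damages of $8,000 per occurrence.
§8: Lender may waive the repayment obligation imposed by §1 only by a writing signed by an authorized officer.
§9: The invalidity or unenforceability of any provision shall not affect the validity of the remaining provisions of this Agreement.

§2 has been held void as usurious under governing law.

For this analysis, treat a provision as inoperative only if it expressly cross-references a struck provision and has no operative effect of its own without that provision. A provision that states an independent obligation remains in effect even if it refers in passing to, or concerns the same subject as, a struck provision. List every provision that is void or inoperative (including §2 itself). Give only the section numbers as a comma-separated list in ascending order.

2, 4

§2 is struck. §4 has no operative effect of its own apart from §2 and is therefore inoperative. Under the severability clause in §9, the remaining provisions continue in force. §1, §3, §5, §6, §7, §8, and §9 remain in effect.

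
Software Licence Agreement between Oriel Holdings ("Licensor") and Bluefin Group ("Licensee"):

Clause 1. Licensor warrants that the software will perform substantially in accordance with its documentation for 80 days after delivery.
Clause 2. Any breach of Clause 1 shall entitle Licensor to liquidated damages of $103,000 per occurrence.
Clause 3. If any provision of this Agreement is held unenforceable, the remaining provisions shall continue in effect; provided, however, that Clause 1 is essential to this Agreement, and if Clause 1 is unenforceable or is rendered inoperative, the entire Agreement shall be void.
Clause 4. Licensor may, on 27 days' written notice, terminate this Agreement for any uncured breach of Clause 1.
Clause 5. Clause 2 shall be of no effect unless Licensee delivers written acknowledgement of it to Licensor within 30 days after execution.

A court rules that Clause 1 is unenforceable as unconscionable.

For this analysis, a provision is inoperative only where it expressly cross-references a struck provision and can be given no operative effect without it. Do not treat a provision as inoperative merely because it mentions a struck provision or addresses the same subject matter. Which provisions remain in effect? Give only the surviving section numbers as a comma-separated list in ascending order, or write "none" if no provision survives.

none

Clause 1 is struck. Clause 2 does nothing except set the liquidated-damages amount by reference to Clause 1; with Clause 1 gone it has no independent effect and is inoperative. Clause 4 operates only by reference to Clause 1, so it falls with Clause 1. Clause 5 has no operative effect of its own apart from Clause 2 and is therefore inoperative. Clause 3 makes Clause 1 an essential term, and Clause 1 is the provision held invalid; under Clause 3, the entire Agreement is therefore void. No provision of the Agreement survives.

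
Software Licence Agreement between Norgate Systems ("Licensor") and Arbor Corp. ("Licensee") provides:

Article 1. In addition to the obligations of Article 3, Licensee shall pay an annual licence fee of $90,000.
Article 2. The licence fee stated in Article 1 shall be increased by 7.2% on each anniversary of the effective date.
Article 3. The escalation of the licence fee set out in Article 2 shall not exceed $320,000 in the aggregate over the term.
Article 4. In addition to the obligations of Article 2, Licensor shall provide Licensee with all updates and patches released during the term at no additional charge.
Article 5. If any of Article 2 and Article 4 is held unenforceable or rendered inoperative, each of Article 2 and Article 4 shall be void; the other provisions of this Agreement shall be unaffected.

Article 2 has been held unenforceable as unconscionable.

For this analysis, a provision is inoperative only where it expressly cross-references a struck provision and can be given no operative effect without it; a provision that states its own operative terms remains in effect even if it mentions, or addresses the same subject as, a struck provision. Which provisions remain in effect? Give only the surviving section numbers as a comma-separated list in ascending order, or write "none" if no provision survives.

1, 5

Article 2 is struck. Article 3 has no operative effect of its own apart from Article 2 and is therefore inoperative. Article 1 mentions Article 3 but its own obligation stands independently of Article 3, so Article 1 is not affected. Article 5 declares Article 2 and Article 4 mutually dependent; since one of them has fallen, all of them are of no effect. That brings down Article 4 as well. The remainder continues in force under Article 5. That leaves Article 1 and Article 5 in effect.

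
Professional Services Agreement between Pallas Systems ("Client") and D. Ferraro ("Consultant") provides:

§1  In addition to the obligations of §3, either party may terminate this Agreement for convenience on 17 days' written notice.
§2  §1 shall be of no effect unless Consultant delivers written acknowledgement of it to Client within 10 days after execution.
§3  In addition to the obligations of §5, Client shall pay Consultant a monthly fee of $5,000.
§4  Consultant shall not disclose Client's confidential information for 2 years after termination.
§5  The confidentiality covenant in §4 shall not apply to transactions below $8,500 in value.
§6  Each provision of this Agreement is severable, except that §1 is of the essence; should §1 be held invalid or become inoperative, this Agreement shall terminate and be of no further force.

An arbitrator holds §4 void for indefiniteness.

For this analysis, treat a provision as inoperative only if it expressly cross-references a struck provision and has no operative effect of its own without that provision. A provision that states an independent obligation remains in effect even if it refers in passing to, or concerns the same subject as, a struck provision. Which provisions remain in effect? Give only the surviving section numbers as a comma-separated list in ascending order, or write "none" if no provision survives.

§4 is struck. §5 does nothing except set the carve-out from the confidentiality covenant by reference to §4; with §4 gone it has no independent effect and is inoperative. Although §3 refers to §5, its operative terms do not depend on §5, so it remains in effect. §6 makes §1 an essential term, but §1 is unaffected, so the severability proviso in §6 preserves the remaining provisions. That leaves §1, §2, §3, and §6 in effect.

1, 2, 3, 6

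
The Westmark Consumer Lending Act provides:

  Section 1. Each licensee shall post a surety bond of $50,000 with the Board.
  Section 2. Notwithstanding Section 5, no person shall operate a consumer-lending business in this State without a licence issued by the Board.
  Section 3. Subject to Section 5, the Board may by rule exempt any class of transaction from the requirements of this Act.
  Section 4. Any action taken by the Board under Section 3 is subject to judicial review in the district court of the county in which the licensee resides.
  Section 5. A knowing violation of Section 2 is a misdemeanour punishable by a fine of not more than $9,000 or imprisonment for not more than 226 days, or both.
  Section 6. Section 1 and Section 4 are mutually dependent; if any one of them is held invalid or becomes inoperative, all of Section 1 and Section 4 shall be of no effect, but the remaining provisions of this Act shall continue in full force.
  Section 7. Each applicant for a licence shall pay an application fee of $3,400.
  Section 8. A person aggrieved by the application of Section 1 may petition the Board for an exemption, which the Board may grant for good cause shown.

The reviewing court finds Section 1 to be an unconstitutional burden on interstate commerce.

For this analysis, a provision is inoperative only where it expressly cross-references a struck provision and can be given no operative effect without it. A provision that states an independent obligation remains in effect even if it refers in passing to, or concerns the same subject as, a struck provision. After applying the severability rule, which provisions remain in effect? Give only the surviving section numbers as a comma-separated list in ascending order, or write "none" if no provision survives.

Section 1 is struck. Section 8 operates only by reference to Section 1, so it falls with Section 1. Section 6 declares Section 1 and Section 4 mutually dependent; since one of them has fallen, all of them are of no effect. That brings down Section 4 as well. The remainder continues in force under Section 6. That leaves Section 2, Section 3, Section 5, Section 6, and Section 7 in effect.

2, 3, 5, 6, 7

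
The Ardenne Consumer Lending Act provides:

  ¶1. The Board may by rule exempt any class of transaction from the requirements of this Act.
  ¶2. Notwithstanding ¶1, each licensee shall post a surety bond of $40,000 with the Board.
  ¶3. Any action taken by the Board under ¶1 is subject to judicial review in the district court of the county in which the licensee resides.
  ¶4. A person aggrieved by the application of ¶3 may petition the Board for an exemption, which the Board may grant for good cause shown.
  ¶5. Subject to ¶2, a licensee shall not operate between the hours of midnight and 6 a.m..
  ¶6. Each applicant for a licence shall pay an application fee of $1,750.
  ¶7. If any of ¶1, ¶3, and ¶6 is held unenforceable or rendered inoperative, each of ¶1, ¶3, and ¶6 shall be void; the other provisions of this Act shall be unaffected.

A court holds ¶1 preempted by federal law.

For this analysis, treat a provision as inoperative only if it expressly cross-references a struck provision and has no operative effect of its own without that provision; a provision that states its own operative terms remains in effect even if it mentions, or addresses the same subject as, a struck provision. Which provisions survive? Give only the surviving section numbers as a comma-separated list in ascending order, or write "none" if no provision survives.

2, 5, 7

¶1 is struck. ¶3 merely fixes the judicial-review right for ¶1; with ¶1 gone it has nothing to operate on and falls away. ¶4 merely fixes the exemption procedure for ¶3; with ¶3 gone it has nothing to operate on and falls away. ¶2 mentions ¶1 but its own obligation stands independently of ¶1, so ¶2 is not affected. ¶7 declares ¶1, ¶3, and ¶6 mutually dependent; since one of them has fallen, all of them are of no effect. That brings down ¶6 as well. The remainder continues in force under ¶7. The provisions still in force are ¶2, ¶5, and ¶7.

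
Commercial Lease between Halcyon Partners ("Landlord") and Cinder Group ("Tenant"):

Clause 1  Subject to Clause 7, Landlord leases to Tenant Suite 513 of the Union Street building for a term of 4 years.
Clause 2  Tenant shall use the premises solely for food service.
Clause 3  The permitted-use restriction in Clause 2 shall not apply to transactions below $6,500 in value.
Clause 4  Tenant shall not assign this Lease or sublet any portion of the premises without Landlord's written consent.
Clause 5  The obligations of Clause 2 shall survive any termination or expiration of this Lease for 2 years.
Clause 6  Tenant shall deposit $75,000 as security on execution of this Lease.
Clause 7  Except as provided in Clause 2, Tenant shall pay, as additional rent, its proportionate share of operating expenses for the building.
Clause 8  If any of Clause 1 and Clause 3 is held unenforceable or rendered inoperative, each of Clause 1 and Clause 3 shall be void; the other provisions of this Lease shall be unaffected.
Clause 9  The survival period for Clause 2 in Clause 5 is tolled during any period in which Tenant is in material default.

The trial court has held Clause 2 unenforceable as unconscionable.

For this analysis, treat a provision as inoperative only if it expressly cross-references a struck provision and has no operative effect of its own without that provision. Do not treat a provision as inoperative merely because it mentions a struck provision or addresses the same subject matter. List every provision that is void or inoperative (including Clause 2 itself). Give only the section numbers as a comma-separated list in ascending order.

1, 2, 3, 5, 9

Clause 2 is struck. Clause 3 does nothing except set the carve-out from the permitted-use restriction by reference to Clause 2; with Clause 2 gone it has no independent effect and is inoperative. Clause 5 merely fixes the survival period for Clause 2; with Clause 2 gone it has nothing to operate on and falls away. Clause 9 operates only by reference to Clause 5, so it falls with Clause 5. Clause 7 mentions Clause 2 but its own obligation stands independently of Clause 2, so Clause 7 is not affected. Clause 8 declares Clause 1 and Clause 3 mutually dependent; since one of them has fallen, all of them are of no effect. That brings down Clause 1 as well. The remainder continues in force under Clause 8. Clause 4, Clause 6, Clause 7, and Clause 8 remain in effect.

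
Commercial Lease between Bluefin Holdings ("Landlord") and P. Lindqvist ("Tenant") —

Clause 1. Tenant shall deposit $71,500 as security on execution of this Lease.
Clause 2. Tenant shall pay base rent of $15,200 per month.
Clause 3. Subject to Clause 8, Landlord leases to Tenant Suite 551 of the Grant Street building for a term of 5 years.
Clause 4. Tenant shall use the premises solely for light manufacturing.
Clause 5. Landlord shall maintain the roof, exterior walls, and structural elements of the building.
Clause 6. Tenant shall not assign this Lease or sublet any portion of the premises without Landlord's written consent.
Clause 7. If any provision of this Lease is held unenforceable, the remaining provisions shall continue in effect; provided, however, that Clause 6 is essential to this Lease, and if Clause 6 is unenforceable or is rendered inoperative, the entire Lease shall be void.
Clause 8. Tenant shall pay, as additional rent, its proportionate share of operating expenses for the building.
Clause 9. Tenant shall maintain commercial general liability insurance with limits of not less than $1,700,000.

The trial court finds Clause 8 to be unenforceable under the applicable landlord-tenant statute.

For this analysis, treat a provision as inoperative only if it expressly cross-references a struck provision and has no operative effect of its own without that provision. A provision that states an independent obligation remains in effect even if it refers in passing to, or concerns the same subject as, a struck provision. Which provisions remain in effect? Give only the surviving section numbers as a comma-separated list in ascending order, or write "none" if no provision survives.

1, 2, 3, 4, 5, 6, 7, 9

Clause 8 is struck. Clause 3 mentions Clause 8 but its own obligation stands independently of Clause 8, so Clause 3 is not affected. No other provision's operative terms depend on Clause 8. Clause 7 makes Clause 6 an essential term, but Clause 6 is unaffected, so the severability proviso in Clause 7 preserves the remaining provisions. Clause 1, Clause 2, Clause 3, Clause 4, Clause 5, Clause 6, Clause 7, and Clause 9 remain in effect.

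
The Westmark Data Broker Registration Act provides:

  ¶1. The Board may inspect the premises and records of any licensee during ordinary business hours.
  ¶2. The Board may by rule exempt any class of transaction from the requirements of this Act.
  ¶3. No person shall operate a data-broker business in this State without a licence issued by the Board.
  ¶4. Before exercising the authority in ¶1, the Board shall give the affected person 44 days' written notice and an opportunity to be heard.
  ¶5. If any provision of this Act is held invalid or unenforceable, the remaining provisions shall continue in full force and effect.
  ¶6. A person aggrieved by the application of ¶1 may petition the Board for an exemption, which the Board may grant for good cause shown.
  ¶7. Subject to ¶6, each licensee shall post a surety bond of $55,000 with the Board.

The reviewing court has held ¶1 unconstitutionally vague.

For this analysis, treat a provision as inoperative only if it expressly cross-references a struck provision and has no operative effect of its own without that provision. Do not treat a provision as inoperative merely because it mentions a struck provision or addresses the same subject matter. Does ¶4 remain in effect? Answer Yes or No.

No

¶1 is struck. The only function of ¶4 is the notice-and-hearing requirement for ¶1, so it cannot stand once ¶1 is removed. ¶6 merely fixes the exemption procedure for ¶1; with ¶1 gone it has nothing to operate on and falls away. Although ¶7 refers to ¶6, its operative terms do not depend on ¶6, so it remains in effect. ¶5 is a severability clause and preserves every provision that can still be given independent effect. That leaves ¶2, ¶3, ¶5, and ¶7 in effect. ¶4 is among the inoperative provisions, so the answer is no.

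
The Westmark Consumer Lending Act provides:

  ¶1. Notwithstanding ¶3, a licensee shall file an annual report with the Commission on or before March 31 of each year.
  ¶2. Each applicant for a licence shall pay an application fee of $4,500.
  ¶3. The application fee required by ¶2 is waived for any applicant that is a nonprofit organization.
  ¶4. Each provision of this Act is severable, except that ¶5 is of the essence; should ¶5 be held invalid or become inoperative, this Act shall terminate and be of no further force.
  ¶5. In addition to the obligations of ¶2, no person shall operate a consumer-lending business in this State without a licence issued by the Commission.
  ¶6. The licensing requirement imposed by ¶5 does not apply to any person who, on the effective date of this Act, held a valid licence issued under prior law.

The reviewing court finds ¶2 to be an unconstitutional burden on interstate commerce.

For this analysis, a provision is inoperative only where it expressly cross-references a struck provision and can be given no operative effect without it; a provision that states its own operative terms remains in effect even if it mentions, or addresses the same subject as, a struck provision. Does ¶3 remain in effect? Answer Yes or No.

¶2 is struck. ¶3 operates only by reference to ¶2, so it falls with ¶2. Although ¶1 refers to ¶3, its operative terms do not depend on ¶3, so it remains in effect. ¶5 mentions ¶2 but its own obligation stands independently of ¶2, so ¶5 is not affected. ¶4 makes ¶5 an essential term, but ¶5 is unaffected, so the severability proviso in ¶4 preserves the remaining provisions. That leaves ¶1, ¶4, ¶5, and ¶6 in effect. ¶3 is among the inoperative provisions, so the answer is no.

No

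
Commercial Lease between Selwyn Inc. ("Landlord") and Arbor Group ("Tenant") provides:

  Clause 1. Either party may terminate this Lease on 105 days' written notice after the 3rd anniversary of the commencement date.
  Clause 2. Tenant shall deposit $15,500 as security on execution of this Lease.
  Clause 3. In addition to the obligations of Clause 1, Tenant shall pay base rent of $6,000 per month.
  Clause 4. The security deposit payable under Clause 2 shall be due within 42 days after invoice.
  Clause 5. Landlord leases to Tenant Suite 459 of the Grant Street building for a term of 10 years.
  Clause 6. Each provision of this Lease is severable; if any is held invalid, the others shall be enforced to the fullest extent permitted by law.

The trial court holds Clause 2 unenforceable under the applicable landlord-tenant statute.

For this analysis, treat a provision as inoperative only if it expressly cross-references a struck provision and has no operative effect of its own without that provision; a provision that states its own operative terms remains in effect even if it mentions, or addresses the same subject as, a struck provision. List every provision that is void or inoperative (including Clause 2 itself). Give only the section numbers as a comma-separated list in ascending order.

2, 4

Clause 2 is struck. Clause 4 does nothing except set the payment deadline for the security deposit by reference to Clause 2; with Clause 2 gone it has no independent effect and is inoperative. Clause 6 is a severability clause and preserves every provision that can still be given independent effect. The provisions still in force are Clause 1, Clause 3, Clause 5, and Clause 6.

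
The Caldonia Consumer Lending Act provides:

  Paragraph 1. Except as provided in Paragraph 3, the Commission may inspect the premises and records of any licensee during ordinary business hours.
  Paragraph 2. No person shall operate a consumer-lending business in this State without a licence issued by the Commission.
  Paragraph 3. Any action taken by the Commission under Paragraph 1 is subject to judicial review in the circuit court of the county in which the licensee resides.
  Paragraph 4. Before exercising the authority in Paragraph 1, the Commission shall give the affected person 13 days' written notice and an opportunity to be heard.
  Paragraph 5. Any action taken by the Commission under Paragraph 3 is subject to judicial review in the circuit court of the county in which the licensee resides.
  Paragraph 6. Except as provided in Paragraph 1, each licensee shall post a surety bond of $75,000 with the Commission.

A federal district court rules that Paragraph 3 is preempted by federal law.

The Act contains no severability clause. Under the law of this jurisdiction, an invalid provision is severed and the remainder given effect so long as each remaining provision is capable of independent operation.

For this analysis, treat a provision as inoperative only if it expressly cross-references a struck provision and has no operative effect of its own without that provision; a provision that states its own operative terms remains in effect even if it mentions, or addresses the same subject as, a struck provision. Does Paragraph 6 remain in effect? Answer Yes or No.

Paragraph 3 is struck. Paragraph 5 merely fixes the judicial-review right for Paragraph 3; with Paragraph 3 gone it has nothing to operate on and falls away. Although Paragraph 1 refers to Paragraph 3, its operative terms do not depend on Paragraph 3, so it remains in effect. Under the stated default rule, only provisions that cannot operate independently fall away; the rest are enforced. Paragraph 1, Paragraph 2, Paragraph 4, and Paragraph 6 remain in effect. Paragraph 6 is among the surviving provisions, so the answer is yes.

Yes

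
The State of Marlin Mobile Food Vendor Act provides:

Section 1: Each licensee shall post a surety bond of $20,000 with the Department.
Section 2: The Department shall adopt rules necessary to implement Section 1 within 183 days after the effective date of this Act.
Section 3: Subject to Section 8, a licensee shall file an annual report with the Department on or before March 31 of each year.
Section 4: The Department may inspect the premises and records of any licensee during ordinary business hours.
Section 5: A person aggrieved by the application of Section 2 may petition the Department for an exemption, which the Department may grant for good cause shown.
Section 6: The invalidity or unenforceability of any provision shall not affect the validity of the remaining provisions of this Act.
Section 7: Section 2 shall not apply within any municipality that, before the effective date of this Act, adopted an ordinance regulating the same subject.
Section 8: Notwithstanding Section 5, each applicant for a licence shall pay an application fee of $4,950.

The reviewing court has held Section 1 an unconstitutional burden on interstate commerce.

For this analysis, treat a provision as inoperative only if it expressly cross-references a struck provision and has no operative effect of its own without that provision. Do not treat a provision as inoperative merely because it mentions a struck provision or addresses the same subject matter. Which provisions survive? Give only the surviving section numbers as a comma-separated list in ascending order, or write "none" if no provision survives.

3, 4, 6, 8

Section 1 is struck. Section 2 has no operative effect of its own apart from Section 1 and is therefore inoperative. Section 5 merely fixes the exemption procedure for Section 2; with Section 2 gone it has nothing to operate on and falls away. The only function of Section 7 is the local-preemption carve-out from Section 2, so it cannot stand once Section 2 is removed. Although Section 8 refers to Section 5, its operative terms do not depend on Section 5, so it remains in effect. Section 6 is a severability clause and preserves every provision that can still be given independent effect. Section 3, Section 4, Section 6, and Section 8 remain in effect.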